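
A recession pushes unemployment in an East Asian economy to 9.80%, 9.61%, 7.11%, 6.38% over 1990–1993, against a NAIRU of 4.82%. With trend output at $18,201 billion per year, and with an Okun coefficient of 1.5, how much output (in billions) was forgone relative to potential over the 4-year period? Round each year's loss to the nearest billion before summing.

$3,719 billion

Year 1990: gap = -1.5 × (9.8 - 4.82) = -7.47%, loss ≈ 18201 × 7.47/100 ≈ 1360.
Year 1991: gap = -1.5 × (9.61 - 4.82) = -7.185%, loss ≈ 18201 × 7.185/100 ≈ 1308.
Year 1992: gap = -1.5 × (7.11 - 4.82) = -3.435%, loss ≈ 18201 × 3.435/100 ≈ 625.
Year 1993: gap = -1.5 × (6.38 - 4.82) = -2.34%, loss ≈ 18201 × 2.34/100 ≈ 426.
Total lost output = 1360 + 1308 + 625 + 426 = 3719 billion.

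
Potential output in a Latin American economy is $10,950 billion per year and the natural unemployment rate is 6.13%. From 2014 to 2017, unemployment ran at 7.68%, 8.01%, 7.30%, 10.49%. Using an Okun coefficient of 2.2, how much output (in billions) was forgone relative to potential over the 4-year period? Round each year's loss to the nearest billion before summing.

Year 2014: gap = -2.2 × (7.68 - 6.13) = -3.41%, loss ≈ 10950 × 3.41/100 ≈ 373.
Year 2015: gap = -2.2 × (8.01 - 6.13) = -4.136%, loss ≈ 10950 × 4.136/100 ≈ 453.
Year 2016: gap = -2.2 × (7.3 - 6.13) = -2.574%, loss ≈ 10950 × 2.574/100 ≈ 282.
Year 2017: gap = -2.2 × (10.49 - 6.13) = -9.592%, loss ≈ 10950 × 9.592/100 ≈ 1050.
Total lost output = 373 + 453 + 282 + 1050 = 2158 billion.

$2,158 billion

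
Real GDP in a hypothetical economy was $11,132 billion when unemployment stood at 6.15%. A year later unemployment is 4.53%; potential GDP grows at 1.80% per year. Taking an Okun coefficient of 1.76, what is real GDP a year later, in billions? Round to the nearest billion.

$11,650 billion

Δu = 4.53 - 6.15 = -1.62 points.
Okun's law (growth form): g_Y = g_Y* - β × Δu = 1.80 - 1.76 × (-1.62) = 1.8 + 2.8512 = 4.6512%.
Real GDP in the next year = 11132 × (1 + 4.6512/100) = 11132 × 1.046512 ≈ 11650 billion.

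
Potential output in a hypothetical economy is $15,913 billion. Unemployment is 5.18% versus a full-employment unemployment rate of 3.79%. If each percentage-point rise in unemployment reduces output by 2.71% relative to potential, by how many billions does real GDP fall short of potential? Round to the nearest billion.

Output gap = -2.71 × (5.18 - 3.79) = -2.71 × 1.39 = -3.7669%.
Actual GDP ≈ 15913 × 0.962331 ≈ 15314 billion, so the shortfall is 15913 - 15314 = 599 billion.

$599 billion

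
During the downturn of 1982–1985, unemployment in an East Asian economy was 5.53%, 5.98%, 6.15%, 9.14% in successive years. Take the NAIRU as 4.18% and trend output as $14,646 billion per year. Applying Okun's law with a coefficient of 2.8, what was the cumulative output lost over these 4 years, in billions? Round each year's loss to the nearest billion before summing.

$4,134 billion

Year 1982: gap = -2.8 × (5.53 - 4.18) = -3.78%, loss ≈ 14646 × 3.78/100 ≈ 554.
Year 1983: gap = -2.8 × (5.98 - 4.18) = -5.04%, loss ≈ 14646 × 5.04/100 ≈ 738.
Year 1984: gap = -2.8 × (6.15 - 4.18) = -5.516%, loss ≈ 14646 × 5.516/100 ≈ 808.
Year 1985: gap = -2.8 × (9.14 - 4.18) = -13.888%, loss ≈ 14646 × 13.888/100 ≈ 2034.
Total lost output = 554 + 738 + 808 + 2034 = 4134 billion.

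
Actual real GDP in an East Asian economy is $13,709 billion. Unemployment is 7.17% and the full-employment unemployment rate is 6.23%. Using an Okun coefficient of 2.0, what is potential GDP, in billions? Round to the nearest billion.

Unemployment gap = 7.17 - 6.23 = 0.94 points, so output gap = -2 × 0.94 = -1.88%.
Since Y = Y* × (1 + gap/100), Y* = 13709/0.9812 ≈ 13972 billion.

$13,972 billion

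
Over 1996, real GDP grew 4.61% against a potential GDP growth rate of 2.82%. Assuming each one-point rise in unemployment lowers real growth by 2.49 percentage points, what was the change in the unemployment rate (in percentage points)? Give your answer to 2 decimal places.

Growth-rate Okun's law: g_Y = g_Y* - β × Δu, so Δu = (g_Y* - g_Y)/β.
Δu = (2.82 - 4.61)/2.49 = -1.79/2.49 = -0.72 percentage points.

-0.72 percentage points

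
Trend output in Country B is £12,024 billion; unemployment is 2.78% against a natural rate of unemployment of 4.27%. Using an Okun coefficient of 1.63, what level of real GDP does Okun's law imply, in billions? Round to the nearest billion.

Unemployment gap = 2.78 - 4.27 = -1.49 points, so the output gap is -1.63 × (-1.49) = 2.4287%.
Actual GDP = 12024 × (1 + 2.4287/100) = 12024 × 1.024287 ≈ 12316 billion.

£12,316 billion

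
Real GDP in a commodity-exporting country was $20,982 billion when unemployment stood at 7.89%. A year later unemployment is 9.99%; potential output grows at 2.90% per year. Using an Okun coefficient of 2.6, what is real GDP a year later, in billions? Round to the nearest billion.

Δu = 9.99 - 7.89 = 2.1 points.
Okun's law (growth form): g_Y = g_Y* - β × Δu = 2.90 - 2.6 × (2.10) = 2.9 - 5.46 = -2.56%.
Real GDP in the next year = 20982 × (1 - 2.56/100) = 20982 × 0.9744 ≈ 20445 billion.

$20,445 billion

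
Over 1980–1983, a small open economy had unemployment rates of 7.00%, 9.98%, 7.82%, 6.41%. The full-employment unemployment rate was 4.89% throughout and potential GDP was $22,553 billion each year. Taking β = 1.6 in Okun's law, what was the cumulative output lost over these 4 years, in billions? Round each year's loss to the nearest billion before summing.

Year 1980: gap = -1.6 × (7 - 4.89) = -3.376%, loss ≈ 22553 × 3.376/100 ≈ 761.
Year 1981: gap = -1.6 × (9.98 - 4.89) = -8.144%, loss ≈ 22553 × 8.144/100 ≈ 1837.
Year 1982: gap = -1.6 × (7.82 - 4.89) = -4.688%, loss ≈ 22553 × 4.688/100 ≈ 1057.
Year 1983: gap = -1.6 × (6.41 - 4.89) = -2.432%, loss ≈ 22553 × 2.432/100 ≈ 548.
Total lost output = 761 + 1837 + 1057 + 548 = 4203 billion.

$4,203 billion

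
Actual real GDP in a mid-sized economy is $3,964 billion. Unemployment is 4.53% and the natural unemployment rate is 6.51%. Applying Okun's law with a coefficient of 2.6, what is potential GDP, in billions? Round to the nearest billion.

$3,770 billion

Unemployment gap = 4.53 - 6.51 = -1.98 points, so output gap = -2.6 × (-1.98) = 5.148%.
Since Y = Y* × (1 + gap/100), Y* = 3964/1.05148 ≈ 3770 billion.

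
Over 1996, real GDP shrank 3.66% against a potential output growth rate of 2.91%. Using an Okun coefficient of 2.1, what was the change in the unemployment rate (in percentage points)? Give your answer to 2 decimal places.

Growth-rate Okun's law: g_Y = g_Y* - β × Δu, so Δu = (g_Y* - g_Y)/β.
Δu = (2.91 + 3.66)/2.1 = 6.57/2.1 = 3.13 percentage points.

3.13 percentage points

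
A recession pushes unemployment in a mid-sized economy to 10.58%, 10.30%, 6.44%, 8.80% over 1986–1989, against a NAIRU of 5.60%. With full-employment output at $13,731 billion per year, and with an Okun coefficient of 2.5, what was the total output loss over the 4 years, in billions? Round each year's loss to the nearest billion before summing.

Year 1986: gap = -2.5 × (10.58 - 5.6) = -12.45%, loss ≈ 13731 × 12.45/100 ≈ 1710.
Year 1987: gap = -2.5 × (10.3 - 5.6) = -11.75%, loss ≈ 13731 × 11.75/100 ≈ 1613.
Year 1988: gap = -2.5 × (6.44 - 5.6) = -2.1%, loss ≈ 13731 × 2.1/100 ≈ 288.
Year 1989: gap = -2.5 × (8.8 - 5.6) = -8%, loss ≈ 13731 × 8/100 ≈ 1098.
Total lost output = 1710 + 1613 + 288 + 1098 = 4709 billion.

$4,709 billion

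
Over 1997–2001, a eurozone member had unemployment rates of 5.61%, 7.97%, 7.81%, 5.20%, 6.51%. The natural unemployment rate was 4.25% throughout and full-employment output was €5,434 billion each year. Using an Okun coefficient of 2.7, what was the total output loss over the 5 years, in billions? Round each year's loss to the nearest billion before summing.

€1,739 billion

Year 1997: gap = -2.7 × (5.61 - 4.25) = -3.672%, loss ≈ 5434 × 3.672/100 ≈ 200.
Year 1998: gap = -2.7 × (7.97 - 4.25) = -10.044%, loss ≈ 5434 × 10.044/100 ≈ 546.
Year 1999: gap = -2.7 × (7.81 - 4.25) = -9.612%, loss ≈ 5434 × 9.612/100 ≈ 522.
Year 2000: gap = -2.7 × (5.2 - 4.25) = -2.565%, loss ≈ 5434 × 2.565/100 ≈ 139.
Year 2001: gap = -2.7 × (6.51 - 4.25) = -6.102%, loss ≈ 5434 × 6.102/100 ≈ 332.
Total lost output = 200 + 546 + 522 + 139 + 332 = 1739 billion.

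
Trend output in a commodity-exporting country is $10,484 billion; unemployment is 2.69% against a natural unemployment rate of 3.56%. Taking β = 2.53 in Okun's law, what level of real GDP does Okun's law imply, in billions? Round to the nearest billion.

$10,715 billion

Unemployment gap = 2.69 - 3.56 = -0.87 points, so the output gap is -2.53 × (-0.87) = 2.2011%.
Actual GDP = 10484 × (1 + 2.2011/100) = 10484 × 1.022011 ≈ 10715 billion.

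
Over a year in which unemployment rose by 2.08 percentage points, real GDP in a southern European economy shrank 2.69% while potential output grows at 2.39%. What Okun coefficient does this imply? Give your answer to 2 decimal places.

Growth form: g_Y = g_Y* - β × Δu, so β = (g_Y* - g_Y)/Δu.
β = (2.39 + 2.69)/2.08 = 5.08/2.08 = 2.44.

β ≈ 2.44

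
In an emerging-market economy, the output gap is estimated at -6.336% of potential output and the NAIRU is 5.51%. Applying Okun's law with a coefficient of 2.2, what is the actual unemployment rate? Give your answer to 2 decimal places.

8.39%

From Okun's law, u - u* = -(output gap)/β = -(-6.336)/2.2 = 2.88 points.
So u = 5.51 + 2.88 = 8.39%.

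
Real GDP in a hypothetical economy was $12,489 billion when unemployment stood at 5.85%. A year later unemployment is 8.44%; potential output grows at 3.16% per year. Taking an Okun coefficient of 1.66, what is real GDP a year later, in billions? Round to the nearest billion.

$12,347 billion

Δu = 8.44 - 5.85 = 2.59 points.
Okun's law (growth form): g_Y = g_Y* - β × Δu = 3.16 - 1.66 × (2.59) = 3.16 - 4.2994 = -1.1394%.
Real GDP in the next year = 12489 × (1 - 1.1394/100) = 12489 × 0.988606 ≈ 12347 billion.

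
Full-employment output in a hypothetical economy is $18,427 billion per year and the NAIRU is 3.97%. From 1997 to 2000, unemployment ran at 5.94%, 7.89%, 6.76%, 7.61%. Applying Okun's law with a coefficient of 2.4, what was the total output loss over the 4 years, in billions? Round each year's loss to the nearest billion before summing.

Year 1997: gap = -2.4 × (5.94 - 3.97) = -4.728%, loss ≈ 18427 × 4.728/100 ≈ 871.
Year 1998: gap = -2.4 × (7.89 - 3.97) = -9.408%, loss ≈ 18427 × 9.408/100 ≈ 1734.
Year 1999: gap = -2.4 × (6.76 - 3.97) = -6.696%, loss ≈ 18427 × 6.696/100 ≈ 1234.
Year 2000: gap = -2.4 × (7.61 - 3.97) = -8.736%, loss ≈ 18427 × 8.736/100 ≈ 1610.
Total lost output = 871 + 1734 + 1234 + 1610 = 5449 billion.

$5,449 billion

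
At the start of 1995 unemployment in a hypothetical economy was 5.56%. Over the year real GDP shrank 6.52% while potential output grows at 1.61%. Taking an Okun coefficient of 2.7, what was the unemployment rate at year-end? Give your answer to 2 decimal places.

8.57%

Growth-rate Okun's law: g_Y = g_Y* - β × Δu, so Δu = (g_Y* - g_Y)/β.
Δu = (1.61 + 6.52)/2.7 = 8.13/2.7 = 3.01 percentage points.
Year-end unemployment = 5.56 + 3.01 = 8.57%.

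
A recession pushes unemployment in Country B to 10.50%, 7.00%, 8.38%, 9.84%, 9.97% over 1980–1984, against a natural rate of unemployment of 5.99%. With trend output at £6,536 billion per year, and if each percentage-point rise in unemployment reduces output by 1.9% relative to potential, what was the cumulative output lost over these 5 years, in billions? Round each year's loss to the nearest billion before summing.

Year 1980: gap = -1.9 × (10.5 - 5.99) = -8.569%, loss ≈ 6536 × 8.569/100 ≈ 560.
Year 1981: gap = -1.9 × (7 - 5.99) = -1.919%, loss ≈ 6536 × 1.919/100 ≈ 125.
Year 1982: gap = -1.9 × (8.38 - 5.99) = -4.541%, loss ≈ 6536 × 4.541/100 ≈ 297.
Year 1983: gap = -1.9 × (9.84 - 5.99) = -7.315%, loss ≈ 6536 × 7.315/100 ≈ 478.
Year 1984: gap = -1.9 × (9.97 - 5.99) = -7.562%, loss ≈ 6536 × 7.562/100 ≈ 494.
Total lost output = 560 + 125 + 297 + 478 + 494 = 1954 billion.

£1,954 billion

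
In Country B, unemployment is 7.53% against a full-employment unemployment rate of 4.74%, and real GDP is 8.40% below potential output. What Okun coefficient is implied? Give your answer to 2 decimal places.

Okun's law: output gap = -β × (u - u*).
-8.40 = -β × (7.53 - 4.74) = -β × 2.79, so β = 8.4/2.79 = 3.01.

β ≈ 3.01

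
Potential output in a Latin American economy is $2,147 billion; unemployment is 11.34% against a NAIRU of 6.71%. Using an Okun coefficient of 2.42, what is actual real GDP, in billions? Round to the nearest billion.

$1,906 billion

Unemployment gap = 11.34 - 6.71 = 4.63 points, so the output gap is -2.42 × 4.63 = -11.2046%.
Actual GDP = 2147 × (1 - 11.2046/100) = 2147 × 0.887954 ≈ 1906 billion.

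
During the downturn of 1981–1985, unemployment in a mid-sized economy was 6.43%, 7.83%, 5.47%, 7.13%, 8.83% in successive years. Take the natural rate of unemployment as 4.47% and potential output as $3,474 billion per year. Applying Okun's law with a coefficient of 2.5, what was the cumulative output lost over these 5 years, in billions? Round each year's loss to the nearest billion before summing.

Year 1981: gap = -2.5 × (6.43 - 4.47) = -4.9%, loss ≈ 3474 × 4.9/100 ≈ 170.
Year 1982: gap = -2.5 × (7.83 - 4.47) = -8.4%, loss ≈ 3474 × 8.4/100 ≈ 292.
Year 1983: gap = -2.5 × (5.47 - 4.47) = -2.5%, loss ≈ 3474 × 2.5/100 ≈ 87.
Year 1984: gap = -2.5 × (7.13 - 4.47) = -6.65%, loss ≈ 3474 × 6.65/100 ≈ 231.
Year 1985: gap = -2.5 × (8.83 - 4.47) = -10.9%, loss ≈ 3474 × 10.9/100 ≈ 379.
Total lost output = 170 + 292 + 87 + 231 + 379 = 1159 billion.

$1,159 billion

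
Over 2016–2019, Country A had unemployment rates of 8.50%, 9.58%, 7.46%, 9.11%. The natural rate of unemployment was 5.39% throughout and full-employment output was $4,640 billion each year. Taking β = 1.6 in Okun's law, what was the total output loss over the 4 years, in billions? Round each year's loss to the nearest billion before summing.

Year 2016: gap = -1.6 × (8.5 - 5.39) = -4.976%, loss ≈ 4640 × 4.976/100 ≈ 231.
Year 2017: gap = -1.6 × (9.58 - 5.39) = -6.704%, loss ≈ 4640 × 6.704/100 ≈ 311.
Year 2018: gap = -1.6 × (7.46 - 5.39) = -3.312%, loss ≈ 4640 × 3.312/100 ≈ 154.
Year 2019: gap = -1.6 × (9.11 - 5.39) = -5.952%, loss ≈ 4640 × 5.952/100 ≈ 276.
Total lost output = 231 + 311 + 154 + 276 = 972 billion.

$972 billion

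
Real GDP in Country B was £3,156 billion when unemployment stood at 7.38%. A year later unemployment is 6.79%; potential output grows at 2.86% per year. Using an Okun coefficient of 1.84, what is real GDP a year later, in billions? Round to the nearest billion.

Δu = 6.79 - 7.38 = -0.59 points.
Okun's law (growth form): g_Y = g_Y* - β × Δu = 2.86 - 1.84 × (-0.59) = 2.86 + 1.0856 = 3.9456%.
Real GDP in the next year = 3156 × (1 + 3.9456/100) = 3156 × 1.039456 ≈ 3281 billion.

£3,281 billion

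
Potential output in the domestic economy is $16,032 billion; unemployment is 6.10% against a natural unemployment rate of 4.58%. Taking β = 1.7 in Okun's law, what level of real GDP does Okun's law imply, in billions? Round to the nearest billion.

Unemployment gap = 6.1 - 4.58 = 1.52 points, so the output gap is -1.7 × 1.52 = -2.584%.
Actual GDP = 16032 × (1 - 2.584/100) = 16032 × 0.97416 ≈ 15618 billion.

$15,618 billion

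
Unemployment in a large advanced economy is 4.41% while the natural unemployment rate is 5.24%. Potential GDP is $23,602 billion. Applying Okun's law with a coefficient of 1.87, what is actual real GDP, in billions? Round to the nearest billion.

Unemployment gap = 4.41 - 5.24 = -0.83 points, so the output gap is -1.87 × (-0.83) = 1.5521%.
Actual GDP = 23602 × (1 + 1.5521/100) = 23602 × 1.015521 ≈ 23968 billion.

$23,968 billion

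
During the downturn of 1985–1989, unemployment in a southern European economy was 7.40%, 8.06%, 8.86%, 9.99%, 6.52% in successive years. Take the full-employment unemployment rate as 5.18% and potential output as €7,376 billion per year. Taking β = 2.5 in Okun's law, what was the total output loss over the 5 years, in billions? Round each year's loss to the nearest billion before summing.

Year 1985: gap = -2.5 × (7.4 - 5.18) = -5.55%, loss ≈ 7376 × 5.55/100 ≈ 409.
Year 1986: gap = -2.5 × (8.06 - 5.18) = -7.2%, loss ≈ 7376 × 7.2/100 ≈ 531.
Year 1987: gap = -2.5 × (8.86 - 5.18) = -9.2%, loss ≈ 7376 × 9.2/100 ≈ 679.
Year 1988: gap = -2.5 × (9.99 - 5.18) = -12.025%, loss ≈ 7376 × 12.025/100 ≈ 887.
Year 1989: gap = -2.5 × (6.52 - 5.18) = -3.35%, loss ≈ 7376 × 3.35/100 ≈ 247.
Total lost output = 409 + 531 + 679 + 887 + 247 = 2753 billion.

€2,753 billion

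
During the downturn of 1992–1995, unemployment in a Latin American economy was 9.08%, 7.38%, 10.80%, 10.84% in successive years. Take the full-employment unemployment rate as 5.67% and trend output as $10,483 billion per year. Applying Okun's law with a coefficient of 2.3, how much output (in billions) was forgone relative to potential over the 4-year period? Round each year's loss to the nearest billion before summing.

Year 1992: gap = -2.3 × (9.08 - 5.67) = -7.843%, loss ≈ 10483 × 7.843/100 ≈ 822.
Year 1993: gap = -2.3 × (7.38 - 5.67) = -3.933%, loss ≈ 10483 × 3.933/100 ≈ 412.
Year 1994: gap = -2.3 × (10.8 - 5.67) = -11.799%, loss ≈ 10483 × 11.799/100 ≈ 1237.
Year 1995: gap = -2.3 × (10.84 - 5.67) = -11.891%, loss ≈ 10483 × 11.891/100 ≈ 1247.
Total lost output = 822 + 412 + 1237 + 1247 = 3718 billion.

$3,718 billion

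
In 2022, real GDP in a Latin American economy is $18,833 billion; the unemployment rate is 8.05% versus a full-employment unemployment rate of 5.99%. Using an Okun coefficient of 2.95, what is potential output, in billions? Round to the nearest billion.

Unemployment gap = 8.05 - 5.99 = 2.06 points, so output gap = -2.95 × 2.06 = -6.077%.
Since Y = Y* × (1 + gap/100), Y* = 18833/0.93923 ≈ 20052 billion.

$20,052 billion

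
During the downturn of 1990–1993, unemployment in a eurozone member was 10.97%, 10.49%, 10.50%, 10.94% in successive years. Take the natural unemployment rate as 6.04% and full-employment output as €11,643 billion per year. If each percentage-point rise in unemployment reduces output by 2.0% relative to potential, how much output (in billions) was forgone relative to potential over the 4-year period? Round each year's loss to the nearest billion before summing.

€4,364 billion

Year 1990: gap = -2.0 × (10.97 - 6.04) = -9.86%, loss ≈ 11643 × 9.86/100 ≈ 1148.
Year 1991: gap = -2.0 × (10.49 - 6.04) = -8.9%, loss ≈ 11643 × 8.9/100 ≈ 1036.
Year 1992: gap = -2.0 × (10.5 - 6.04) = -8.92%, loss ≈ 11643 × 8.92/100 ≈ 1039.
Year 1993: gap = -2.0 × (10.94 - 6.04) = -9.8%, loss ≈ 11643 × 9.8/100 ≈ 1141.
Total lost output = 1148 + 1036 + 1039 + 1141 = 4364 billion.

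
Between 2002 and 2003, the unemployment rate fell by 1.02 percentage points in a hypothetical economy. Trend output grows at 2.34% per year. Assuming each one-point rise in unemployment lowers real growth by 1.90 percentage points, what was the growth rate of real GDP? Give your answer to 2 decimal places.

4.28%

Growth-rate Okun's law: g_Y = g_Y* - β × Δu.
g_Y = 2.34 - 1.90 × (-1.02) = 2.34 + 1.938 = 4.278%, i.e. 4.28% to 2 d.p.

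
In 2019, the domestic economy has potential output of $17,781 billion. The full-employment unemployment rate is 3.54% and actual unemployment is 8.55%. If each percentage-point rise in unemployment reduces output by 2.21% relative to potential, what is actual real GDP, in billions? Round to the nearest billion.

Unemployment gap = 8.55 - 3.54 = 5.01 points, so the output gap is -2.21 × 5.01 = -11.0721%.
Actual GDP = 17781 × (1 - 11.0721/100) = 17781 × 0.889279 ≈ 15812 billion.

$15,812 billion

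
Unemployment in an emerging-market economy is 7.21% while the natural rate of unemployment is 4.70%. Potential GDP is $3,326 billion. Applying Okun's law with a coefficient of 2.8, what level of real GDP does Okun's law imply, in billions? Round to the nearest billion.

$3,092 billion

Unemployment gap = 7.21 - 4.7 = 2.51 points, so the output gap is -2.8 × 2.51 = -7.028%.
Actual GDP = 3326 × (1 - 7.028/100) = 3326 × 0.92972 ≈ 3092 billion.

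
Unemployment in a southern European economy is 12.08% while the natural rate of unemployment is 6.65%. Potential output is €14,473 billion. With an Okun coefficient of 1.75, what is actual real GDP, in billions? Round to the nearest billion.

Unemployment gap = 12.08 - 6.65 = 5.43 points, so the output gap is -1.75 × 5.43 = -9.5025%.
Actual GDP = 14473 × (1 - 9.5025/100) = 14473 × 0.904975 ≈ 13098 billion.

€13,098 billion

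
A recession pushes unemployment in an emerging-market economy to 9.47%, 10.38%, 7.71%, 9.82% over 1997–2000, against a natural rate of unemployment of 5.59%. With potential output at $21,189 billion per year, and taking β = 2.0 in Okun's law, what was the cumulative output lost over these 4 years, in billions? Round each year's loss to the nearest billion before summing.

$6,365 billion

Year 1997: gap = -2.0 × (9.47 - 5.59) = -7.76%, loss ≈ 21189 × 7.76/100 ≈ 1644.
Year 1998: gap = -2.0 × (10.38 - 5.59) = -9.58%, loss ≈ 21189 × 9.58/100 ≈ 2030.
Year 1999: gap = -2.0 × (7.71 - 5.59) = -4.24%, loss ≈ 21189 × 4.24/100 ≈ 898.
Year 2000: gap = -2.0 × (9.82 - 5.59) = -8.46%, loss ≈ 21189 × 8.46/100 ≈ 1793.
Total lost output = 1644 + 2030 + 898 + 1793 = 6365 billion.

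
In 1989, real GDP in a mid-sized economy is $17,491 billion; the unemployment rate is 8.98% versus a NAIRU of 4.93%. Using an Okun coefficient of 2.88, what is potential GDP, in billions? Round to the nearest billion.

$19,801 billion

Unemployment gap = 8.98 - 4.93 = 4.05 points, so output gap = -2.88 × 4.05 = -11.664%.
Since Y = Y* × (1 + gap/100), Y* = 17491/0.88336 ≈ 19801 billion.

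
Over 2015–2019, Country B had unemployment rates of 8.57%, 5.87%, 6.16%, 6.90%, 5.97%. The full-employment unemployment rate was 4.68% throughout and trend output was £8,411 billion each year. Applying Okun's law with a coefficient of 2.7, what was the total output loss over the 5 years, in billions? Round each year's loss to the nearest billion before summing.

£2,286 billion

Year 2015: gap = -2.7 × (8.57 - 4.68) = -10.503%, loss ≈ 8411 × 10.503/100 ≈ 883.
Year 2016: gap = -2.7 × (5.87 - 4.68) = -3.213%, loss ≈ 8411 × 3.213/100 ≈ 270.
Year 2017: gap = -2.7 × (6.16 - 4.68) = -3.996%, loss ≈ 8411 × 3.996/100 ≈ 336.
Year 2018: gap = -2.7 × (6.9 - 4.68) = -5.994%, loss ≈ 8411 × 5.994/100 ≈ 504.
Year 2019: gap = -2.7 × (5.97 - 4.68) = -3.483%, loss ≈ 8411 × 3.483/100 ≈ 293.
Total lost output = 883 + 270 + 336 + 504 + 293 = 2286 billion.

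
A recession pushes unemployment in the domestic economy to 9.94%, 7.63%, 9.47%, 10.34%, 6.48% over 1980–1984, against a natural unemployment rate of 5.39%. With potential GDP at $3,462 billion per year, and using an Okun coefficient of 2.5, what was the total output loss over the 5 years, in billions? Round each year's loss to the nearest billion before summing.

$1,463 billion

Year 1980: gap = -2.5 × (9.94 - 5.39) = -11.375%, loss ≈ 3462 × 11.375/100 ≈ 394.
Year 1981: gap = -2.5 × (7.63 - 5.39) = -5.6%, loss ≈ 3462 × 5.6/100 ≈ 194.
Year 1982: gap = -2.5 × (9.47 - 5.39) = -10.2%, loss ≈ 3462 × 10.2/100 ≈ 353.
Year 1983: gap = -2.5 × (10.34 - 5.39) = -12.375%, loss ≈ 3462 × 12.375/100 ≈ 428.
Year 1984: gap = -2.5 × (6.48 - 5.39) = -2.725%, loss ≈ 3462 × 2.725/100 ≈ 94.
Total lost output = 394 + 194 + 353 + 428 + 94 = 1463 billion.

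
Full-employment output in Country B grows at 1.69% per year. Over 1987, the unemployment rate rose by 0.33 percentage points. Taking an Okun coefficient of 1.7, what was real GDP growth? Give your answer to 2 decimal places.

1.13%

Growth-rate Okun's law: g_Y = g_Y* - β × Δu.
g_Y = 1.69 - 1.7 × (0.33) = 1.69 - 0.561 = 1.129%, i.e. 1.13% to 2 d.p.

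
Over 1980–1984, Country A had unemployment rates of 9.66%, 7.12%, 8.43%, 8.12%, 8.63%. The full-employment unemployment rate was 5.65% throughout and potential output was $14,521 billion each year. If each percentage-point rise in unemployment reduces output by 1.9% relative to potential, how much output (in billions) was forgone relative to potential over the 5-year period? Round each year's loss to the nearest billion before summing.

Year 1980: gap = -1.9 × (9.66 - 5.65) = -7.619%, loss ≈ 14521 × 7.619/100 ≈ 1106.
Year 1981: gap = -1.9 × (7.12 - 5.65) = -2.793%, loss ≈ 14521 × 2.793/100 ≈ 406.
Year 1982: gap = -1.9 × (8.43 - 5.65) = -5.282%, loss ≈ 14521 × 5.282/100 ≈ 767.
Year 1983: gap = -1.9 × (8.12 - 5.65) = -4.693%, loss ≈ 14521 × 4.693/100 ≈ 681.
Year 1984: gap = -1.9 × (8.63 - 5.65) = -5.662%, loss ≈ 14521 × 5.662/100 ≈ 822.
Total lost output = 1106 + 406 + 767 + 681 + 822 = 3782 billion.

$3,782 billion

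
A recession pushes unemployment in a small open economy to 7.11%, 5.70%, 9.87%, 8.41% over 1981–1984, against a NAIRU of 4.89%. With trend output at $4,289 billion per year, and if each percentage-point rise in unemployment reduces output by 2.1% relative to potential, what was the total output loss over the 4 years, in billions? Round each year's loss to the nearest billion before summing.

$1,039 billion

Year 1981: gap = -2.1 × (7.11 - 4.89) = -4.662%, loss ≈ 4289 × 4.662/100 ≈ 200.
Year 1982: gap = -2.1 × (5.7 - 4.89) = -1.701%, loss ≈ 4289 × 1.701/100 ≈ 73.
Year 1983: gap = -2.1 × (9.87 - 4.89) = -10.458%, loss ≈ 4289 × 10.458/100 ≈ 449.
Year 1984: gap = -2.1 × (8.41 - 4.89) = -7.392%, loss ≈ 4289 × 7.392/100 ≈ 317.
Total lost output = 200 + 73 + 449 + 317 = 1039 billion.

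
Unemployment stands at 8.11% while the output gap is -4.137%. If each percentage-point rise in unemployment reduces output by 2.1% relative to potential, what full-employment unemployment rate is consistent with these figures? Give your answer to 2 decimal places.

6.14%

From Okun's law, u - u* = -(output gap)/β = -(-4.137)/2.1 = 1.97 points.
So u* = 8.11 - 1.97 = 6.14%.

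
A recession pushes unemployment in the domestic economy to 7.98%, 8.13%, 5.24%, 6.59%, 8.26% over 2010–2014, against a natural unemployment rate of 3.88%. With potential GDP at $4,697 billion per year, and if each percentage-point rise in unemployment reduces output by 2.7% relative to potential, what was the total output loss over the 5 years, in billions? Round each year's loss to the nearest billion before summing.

Year 2010: gap = -2.7 × (7.98 - 3.88) = -11.07%, loss ≈ 4697 × 11.07/100 ≈ 520.
Year 2011: gap = -2.7 × (8.13 - 3.88) = -11.475%, loss ≈ 4697 × 11.475/100 ≈ 539.
Year 2012: gap = -2.7 × (5.24 - 3.88) = -3.672%, loss ≈ 4697 × 3.672/100 ≈ 172.
Year 2013: gap = -2.7 × (6.59 - 3.88) = -7.317%, loss ≈ 4697 × 7.317/100 ≈ 344.
Year 2014: gap = -2.7 × (8.26 - 3.88) = -11.826%, loss ≈ 4697 × 11.826/100 ≈ 555.
Total lost output = 520 + 539 + 172 + 344 + 555 = 2130 billion.

$2,130 billion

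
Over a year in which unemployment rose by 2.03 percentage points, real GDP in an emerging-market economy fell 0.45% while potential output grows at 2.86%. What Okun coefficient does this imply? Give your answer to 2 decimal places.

Growth form: g_Y = g_Y* - β × Δu, so β = (g_Y* - g_Y)/Δu.
β = (2.86 + 0.45)/2.03 = 3.31/2.03 = 1.63.

β ≈ 1.63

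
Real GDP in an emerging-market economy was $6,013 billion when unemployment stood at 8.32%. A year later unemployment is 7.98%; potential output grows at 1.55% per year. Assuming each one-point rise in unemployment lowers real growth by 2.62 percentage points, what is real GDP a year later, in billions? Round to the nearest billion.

Δu = 7.98 - 8.32 = -0.34 points.
Okun's law (growth form): g_Y = g_Y* - β × Δu = 1.55 - 2.62 × (-0.34) = 1.55 + 0.8908 = 2.4408%.
Real GDP in the next year = 6013 × (1 + 2.4408/100) = 6013 × 1.024408 ≈ 6160 billion.

$6,160 billion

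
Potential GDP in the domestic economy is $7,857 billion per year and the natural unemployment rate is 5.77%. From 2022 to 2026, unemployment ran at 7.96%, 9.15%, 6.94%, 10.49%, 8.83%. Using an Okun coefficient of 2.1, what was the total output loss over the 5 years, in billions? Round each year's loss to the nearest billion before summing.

Year 2022: gap = -2.1 × (7.96 - 5.77) = -4.599%, loss ≈ 7857 × 4.599/100 ≈ 361.
Year 2023: gap = -2.1 × (9.15 - 5.77) = -7.098%, loss ≈ 7857 × 7.098/100 ≈ 558.
Year 2024: gap = -2.1 × (6.94 - 5.77) = -2.457%, loss ≈ 7857 × 2.457/100 ≈ 193.
Year 2025: gap = -2.1 × (10.49 - 5.77) = -9.912%, loss ≈ 7857 × 9.912/100 ≈ 779.
Year 2026: gap = -2.1 × (8.83 - 5.77) = -6.426%, loss ≈ 7857 × 6.426/100 ≈ 505.
Total lost output = 361 + 558 + 193 + 779 + 505 = 2396 billion.

$2,396 billion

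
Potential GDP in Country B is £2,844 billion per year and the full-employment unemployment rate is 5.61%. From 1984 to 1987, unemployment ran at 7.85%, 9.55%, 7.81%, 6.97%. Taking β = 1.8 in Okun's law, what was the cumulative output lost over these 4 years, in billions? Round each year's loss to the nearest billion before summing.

£500 billion

Year 1984: gap = -1.8 × (7.85 - 5.61) = -4.032%, loss ≈ 2844 × 4.032/100 ≈ 115.
Year 1985: gap = -1.8 × (9.55 - 5.61) = -7.092%, loss ≈ 2844 × 7.092/100 ≈ 202.
Year 1986: gap = -1.8 × (7.81 - 5.61) = -3.96%, loss ≈ 2844 × 3.96/100 ≈ 113.
Year 1987: gap = -1.8 × (6.97 - 5.61) = -2.448%, loss ≈ 2844 × 2.448/100 ≈ 70.
Total lost output = 115 + 202 + 113 + 70 = 500 billion.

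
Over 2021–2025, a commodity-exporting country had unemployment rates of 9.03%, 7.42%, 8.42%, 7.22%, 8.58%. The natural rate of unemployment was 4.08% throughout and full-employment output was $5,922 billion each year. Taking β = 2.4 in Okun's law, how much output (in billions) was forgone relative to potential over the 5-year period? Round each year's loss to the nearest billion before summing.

$2,882 billion

Year 2021: gap = -2.4 × (9.03 - 4.08) = -11.88%, loss ≈ 5922 × 11.88/100 ≈ 704.
Year 2022: gap = -2.4 × (7.42 - 4.08) = -8.016%, loss ≈ 5922 × 8.016/100 ≈ 475.
Year 2023: gap = -2.4 × (8.42 - 4.08) = -10.416%, loss ≈ 5922 × 10.416/100 ≈ 617.
Year 2024: gap = -2.4 × (7.22 - 4.08) = -7.536%, loss ≈ 5922 × 7.536/100 ≈ 446.
Year 2025: gap = -2.4 × (8.58 - 4.08) = -10.8%, loss ≈ 5922 × 10.8/100 ≈ 640.
Total lost output = 704 + 475 + 617 + 446 + 640 = 2882 billion.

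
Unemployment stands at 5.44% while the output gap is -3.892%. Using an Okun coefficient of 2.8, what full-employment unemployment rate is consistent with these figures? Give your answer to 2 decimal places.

From Okun's law, u - u* = -(output gap)/β = -(-3.892)/2.8 = 1.39 points.
So u* = 5.44 - 1.39 = 4.05%.

4.05%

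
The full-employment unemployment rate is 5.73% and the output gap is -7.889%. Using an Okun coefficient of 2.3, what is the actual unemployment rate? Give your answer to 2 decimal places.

9.16%

From Okun's law, u - u* = -(output gap)/β = -(-7.889)/2.3 = 3.43 points.
So u = 5.73 + 3.43 = 9.16%.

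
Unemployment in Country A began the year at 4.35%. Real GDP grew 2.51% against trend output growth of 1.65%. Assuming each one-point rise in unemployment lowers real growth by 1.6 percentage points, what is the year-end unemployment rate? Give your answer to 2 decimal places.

Growth-rate Okun's law: g_Y = g_Y* - β × Δu, so Δu = (g_Y* - g_Y)/β.
Δu = (1.65 - 2.51)/1.6 = -0.86/1.6 = -0.54 percentage points.
Year-end unemployment = 4.35 - 0.54 = 3.81%.

3.81%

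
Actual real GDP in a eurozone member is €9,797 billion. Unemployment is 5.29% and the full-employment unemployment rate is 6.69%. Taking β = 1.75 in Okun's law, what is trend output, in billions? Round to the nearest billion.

Unemployment gap = 5.29 - 6.69 = -1.4 points, so output gap = -1.75 × (-1.4) = 2.45%.
Since Y = Y* × (1 + gap/100), Y* = 9797/1.0245 ≈ 9563 billion.

€9,563 billion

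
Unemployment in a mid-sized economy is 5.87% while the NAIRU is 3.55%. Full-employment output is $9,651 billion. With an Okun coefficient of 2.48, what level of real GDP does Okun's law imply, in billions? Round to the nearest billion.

$9,096 billion

Unemployment gap = 5.87 - 3.55 = 2.32 points, so the output gap is -2.48 × 2.32 = -5.7536%.
Actual GDP = 9651 × (1 - 5.7536/100) = 9651 × 0.942464 ≈ 9096 billion.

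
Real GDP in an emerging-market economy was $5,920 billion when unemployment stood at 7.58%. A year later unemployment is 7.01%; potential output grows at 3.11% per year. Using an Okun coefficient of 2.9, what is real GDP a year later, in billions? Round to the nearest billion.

Δu = 7.01 - 7.58 = -0.57 points.
Okun's law (growth form): g_Y = g_Y* - β × Δu = 3.11 - 2.9 × (-0.57) = 3.11 + 1.653 = 4.763%.
Real GDP in the next year = 5920 × (1 + 4.763/100) = 5920 × 1.04763 ≈ 6202 billion.

$6,202 billion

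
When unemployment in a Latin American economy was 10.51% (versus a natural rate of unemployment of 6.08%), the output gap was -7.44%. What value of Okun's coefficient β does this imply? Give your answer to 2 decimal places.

Okun's law: output gap = -β × (u - u*).
-7.44 = -β × (10.51 - 6.08) = -β × 4.43, so β = 7.44/4.43 = 1.68.

β ≈ 1.68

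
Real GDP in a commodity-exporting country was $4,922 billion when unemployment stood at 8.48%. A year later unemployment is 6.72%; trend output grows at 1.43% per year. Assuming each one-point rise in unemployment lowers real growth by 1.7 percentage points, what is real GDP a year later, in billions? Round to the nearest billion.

Δu = 6.72 - 8.48 = -1.76 points.
Okun's law (growth form): g_Y = g_Y* - β × Δu = 1.43 - 1.7 × (-1.76) = 1.43 + 2.992 = 4.422%.
Real GDP in the next year = 4922 × (1 + 4.422/100) = 4922 × 1.04422 ≈ 5140 billion.

$5,140 billion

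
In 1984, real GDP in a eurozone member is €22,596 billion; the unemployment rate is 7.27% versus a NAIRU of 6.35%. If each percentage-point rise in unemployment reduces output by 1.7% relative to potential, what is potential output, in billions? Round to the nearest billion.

Unemployment gap = 7.27 - 6.35 = 0.92 points, so output gap = -1.7 × 0.92 = -1.564%.
Since Y = Y* × (1 + gap/100), Y* = 22596/0.98436 ≈ 22955 billion.

€22,955 billion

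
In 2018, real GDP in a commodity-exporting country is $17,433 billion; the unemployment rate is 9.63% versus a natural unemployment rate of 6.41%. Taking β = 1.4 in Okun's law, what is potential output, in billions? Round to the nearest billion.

$18,256 billion

Unemployment gap = 9.63 - 6.41 = 3.22 points, so output gap = -1.4 × 3.22 = -4.508%.
Since Y = Y* × (1 + gap/100), Y* = 17433/0.95492 ≈ 18256 billion.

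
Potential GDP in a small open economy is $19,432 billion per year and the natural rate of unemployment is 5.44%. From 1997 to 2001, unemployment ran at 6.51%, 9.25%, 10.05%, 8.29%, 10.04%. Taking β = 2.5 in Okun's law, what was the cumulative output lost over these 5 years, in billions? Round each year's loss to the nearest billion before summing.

Year 1997: gap = -2.5 × (6.51 - 5.44) = -2.675%, loss ≈ 19432 × 2.675/100 ≈ 520.
Year 1998: gap = -2.5 × (9.25 - 5.44) = -9.525%, loss ≈ 19432 × 9.525/100 ≈ 1851.
Year 1999: gap = -2.5 × (10.05 - 5.44) = -11.525%, loss ≈ 19432 × 11.525/100 ≈ 2240.
Year 2000: gap = -2.5 × (8.29 - 5.44) = -7.125%, loss ≈ 19432 × 7.125/100 ≈ 1385.
Year 2001: gap = -2.5 × (10.04 - 5.44) = -11.5%, loss ≈ 19432 × 11.5/100 ≈ 2235.
Total lost output = 520 + 1851 + 2240 + 1385 + 2235 = 8231 billion.

$8,231 billion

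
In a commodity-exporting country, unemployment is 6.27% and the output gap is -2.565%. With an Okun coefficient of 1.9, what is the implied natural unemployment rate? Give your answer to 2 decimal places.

4.92%

From Okun's law, u - u* = -(output gap)/β = -(-2.565)/1.9 = 1.35 points.
So u* = 6.27 - 1.35 = 4.92%.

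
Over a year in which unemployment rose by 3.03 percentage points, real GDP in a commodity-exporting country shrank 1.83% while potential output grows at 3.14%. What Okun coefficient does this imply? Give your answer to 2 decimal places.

β ≈ 1.64

Growth form: g_Y = g_Y* - β × Δu, so β = (g_Y* - g_Y)/Δu.
β = (3.14 + 1.83)/3.03 = 4.97/3.03 = 1.64.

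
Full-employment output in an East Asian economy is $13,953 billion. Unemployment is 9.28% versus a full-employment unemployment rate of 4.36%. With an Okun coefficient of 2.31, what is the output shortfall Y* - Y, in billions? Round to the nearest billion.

Output gap = -2.31 × (9.28 - 4.36) = -2.31 × 4.92 = -11.3652%.
Actual GDP ≈ 13953 × 0.886348 ≈ 12367 billion, so the shortfall is 13953 - 12367 = 1586 billion.

$1,586 billion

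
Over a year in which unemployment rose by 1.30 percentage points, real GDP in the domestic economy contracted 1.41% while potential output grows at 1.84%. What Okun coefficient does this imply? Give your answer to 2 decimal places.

Growth form: g_Y = g_Y* - β × Δu, so β = (g_Y* - g_Y)/Δu.
β = (1.84 + 1.41)/1.30 = 3.25/1.30 = 2.50.

β ≈ 2.50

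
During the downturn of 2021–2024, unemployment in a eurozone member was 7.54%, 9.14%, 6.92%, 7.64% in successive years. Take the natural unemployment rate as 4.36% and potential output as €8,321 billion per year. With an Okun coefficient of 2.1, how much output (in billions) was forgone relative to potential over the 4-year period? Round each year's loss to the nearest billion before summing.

Year 2021: gap = -2.1 × (7.54 - 4.36) = -6.678%, loss ≈ 8321 × 6.678/100 ≈ 556.
Year 2022: gap = -2.1 × (9.14 - 4.36) = -10.038%, loss ≈ 8321 × 10.038/100 ≈ 835.
Year 2023: gap = -2.1 × (6.92 - 4.36) = -5.376%, loss ≈ 8321 × 5.376/100 ≈ 447.
Year 2024: gap = -2.1 × (7.64 - 4.36) = -6.888%, loss ≈ 8321 × 6.888/100 ≈ 573.
Total lost output = 556 + 835 + 447 + 573 = 2411 billion.

€2,411 billion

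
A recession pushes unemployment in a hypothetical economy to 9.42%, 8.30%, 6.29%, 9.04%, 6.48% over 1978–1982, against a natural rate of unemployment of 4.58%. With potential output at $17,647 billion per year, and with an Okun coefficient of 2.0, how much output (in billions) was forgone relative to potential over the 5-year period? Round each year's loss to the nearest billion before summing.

Year 1978: gap = -2.0 × (9.42 - 4.58) = -9.68%, loss ≈ 17647 × 9.68/100 ≈ 1708.
Year 1979: gap = -2.0 × (8.3 - 4.58) = -7.44%, loss ≈ 17647 × 7.44/100 ≈ 1313.
Year 1980: gap = -2.0 × (6.29 - 4.58) = -3.42%, loss ≈ 17647 × 3.42/100 ≈ 604.
Year 1981: gap = -2.0 × (9.04 - 4.58) = -8.92%, loss ≈ 17647 × 8.92/100 ≈ 1574.
Year 1982: gap = -2.0 × (6.48 - 4.58) = -3.8%, loss ≈ 17647 × 3.8/100 ≈ 671.
Total lost output = 1708 + 1313 + 604 + 1574 + 671 = 5870 billion.

$5,870 billion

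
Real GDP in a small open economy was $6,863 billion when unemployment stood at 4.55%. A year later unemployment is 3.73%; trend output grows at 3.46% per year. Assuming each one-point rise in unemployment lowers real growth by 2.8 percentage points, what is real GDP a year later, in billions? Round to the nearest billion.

Δu = 3.73 - 4.55 = -0.82 points.
Okun's law (growth form): g_Y = g_Y* - β × Δu = 3.46 - 2.8 × (-0.82) = 3.46 + 2.296 = 5.756%.
Real GDP in the next year = 6863 × (1 + 5.756/100) = 6863 × 1.05756 ≈ 7258 billion.

$7,258 billion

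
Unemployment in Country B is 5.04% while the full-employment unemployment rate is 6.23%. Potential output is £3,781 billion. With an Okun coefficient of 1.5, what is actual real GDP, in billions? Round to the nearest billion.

£3,848 billion

Unemployment gap = 5.04 - 6.23 = -1.19 points, so the output gap is -1.5 × (-1.19) = 1.785%.
Actual GDP = 3781 × (1 + 1.785/100) = 3781 × 1.01785 ≈ 3848 billion.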